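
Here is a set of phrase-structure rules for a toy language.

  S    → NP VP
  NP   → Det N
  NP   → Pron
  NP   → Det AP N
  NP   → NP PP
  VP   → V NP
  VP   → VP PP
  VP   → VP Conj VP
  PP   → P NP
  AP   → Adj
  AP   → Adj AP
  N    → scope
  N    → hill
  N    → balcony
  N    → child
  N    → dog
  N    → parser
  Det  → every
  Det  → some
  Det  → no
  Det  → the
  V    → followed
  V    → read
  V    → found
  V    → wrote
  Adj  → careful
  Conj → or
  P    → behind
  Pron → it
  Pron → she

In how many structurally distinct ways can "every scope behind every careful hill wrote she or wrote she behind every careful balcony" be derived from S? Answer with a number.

Two of the 3 distinct bracketings:
[S [NP [NP [Det every] [N scope]] [PP [P behind] [NP [Det every] [AP [Adj careful]] [N hill]]]] [VP [VP [VP [V wrote] [NP [Pron she]]] [Conj or] [VP [V wrote] [NP [Pron she]]]] [PP [P behind] [NP [Det every] [AP [Adj careful]] [N balcony]]]]]
[S [NP [NP [Det every] [N scope]] [PP [P behind] [NP [Det every] [AP [Adj careful]] [N hill]]]] [VP [VP [V wrote] [NP [Pron she]]] [Conj or] [VP [V wrote] [NP [NP [Pron she]] [PP [P behind] [NP [Det every] [AP [Adj careful]] [N balcony]]]]]]]
The difference turns on whether VP → VP PP is used at the relevant span, versus an alternative expansion of VP.

3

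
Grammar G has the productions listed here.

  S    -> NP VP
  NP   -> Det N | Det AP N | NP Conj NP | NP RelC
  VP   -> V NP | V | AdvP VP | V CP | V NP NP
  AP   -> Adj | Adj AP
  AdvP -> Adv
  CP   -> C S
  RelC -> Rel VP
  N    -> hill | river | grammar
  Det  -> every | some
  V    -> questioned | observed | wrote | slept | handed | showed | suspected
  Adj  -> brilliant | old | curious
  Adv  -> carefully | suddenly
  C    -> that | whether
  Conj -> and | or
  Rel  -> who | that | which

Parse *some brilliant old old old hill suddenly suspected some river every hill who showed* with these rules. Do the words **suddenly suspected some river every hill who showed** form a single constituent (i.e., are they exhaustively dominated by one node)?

Yes

[S [NP [Det some] [AP [Adj brilliant] [AP [Adj old] [AP [Adj old] [AP [Adj old]]]]] [N hill]] [VP [AdvP [Adv suddenly]] [VP [V suspected] [NP [Det some] [N river]] [NP [NP [Det every] [N hill]] [RelC [Rel who] [VP [V showed]]]]]]]
The words 'suddenly suspected some river every hill who showed' are exhaustively dominated by a single VP node (built by VP → AdvP VP), so they form a constituent.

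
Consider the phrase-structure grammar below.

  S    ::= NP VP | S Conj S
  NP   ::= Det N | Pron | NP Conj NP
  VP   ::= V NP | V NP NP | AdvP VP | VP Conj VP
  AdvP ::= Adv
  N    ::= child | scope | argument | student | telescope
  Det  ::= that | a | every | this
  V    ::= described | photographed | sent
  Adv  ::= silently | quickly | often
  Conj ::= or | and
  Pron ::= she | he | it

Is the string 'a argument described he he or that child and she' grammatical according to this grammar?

Grammatical

S
  NP
    Det: a
    N: argument
  VP
    V: described
    NP
      Pron: he
    NP
      NP
        Pron: he
      Conj: or
      NP
        NP
          Det: that
          N: child
        Conj: and
        NP
          Pron: she
Every word is introduced by a lexical rule and the phrasal rules combine the resulting categories into a single S.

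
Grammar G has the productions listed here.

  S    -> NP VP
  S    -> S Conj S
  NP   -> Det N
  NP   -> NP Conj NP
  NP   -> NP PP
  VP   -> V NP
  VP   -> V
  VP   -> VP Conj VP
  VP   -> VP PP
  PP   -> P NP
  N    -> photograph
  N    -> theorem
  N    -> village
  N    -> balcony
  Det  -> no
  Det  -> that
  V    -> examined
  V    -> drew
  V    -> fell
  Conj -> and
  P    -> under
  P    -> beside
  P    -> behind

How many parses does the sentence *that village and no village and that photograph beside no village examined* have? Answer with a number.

5

Two of the 5 distinct bracketings:
[S [NP [NP [Det that] [N village]] [Conj and] [NP [NP [Det no] [N village]] [Conj and] [NP [NP [Det that] [N photograph]] [PP [P beside] [NP [Det no] [N village]]]]]] [VP [V examined]]]
[S [NP [NP [Det that] [N village]] [Conj and] [NP [NP [NP [Det no] [N village]] [Conj and] [NP [Det that] [N photograph]]] [PP [P beside] [NP [Det no] [N village]]]]] [VP [V examined]]]
The trees differ in how a recursive rule is bracketed over the same span.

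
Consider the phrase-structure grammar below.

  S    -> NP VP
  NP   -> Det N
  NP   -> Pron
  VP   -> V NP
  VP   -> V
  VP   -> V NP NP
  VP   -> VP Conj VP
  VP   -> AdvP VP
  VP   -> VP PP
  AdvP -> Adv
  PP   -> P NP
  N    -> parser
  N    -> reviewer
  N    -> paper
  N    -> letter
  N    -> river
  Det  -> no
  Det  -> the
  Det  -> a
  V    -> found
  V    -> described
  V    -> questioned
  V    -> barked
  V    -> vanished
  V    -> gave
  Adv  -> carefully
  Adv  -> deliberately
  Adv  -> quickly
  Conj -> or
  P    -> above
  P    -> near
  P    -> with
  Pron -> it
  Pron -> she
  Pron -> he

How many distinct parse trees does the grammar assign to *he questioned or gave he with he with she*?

3

Two of the 3 distinct bracketings:
[S [NP [Pron he]] [VP [VP [V questioned]] [Conj or] [VP [VP [VP [V gave] [NP [Pron he]]] [PP [P with] [NP [Pron he]]]] [PP [P with] [NP [Pron she]]]]]]
[S [NP [Pron he]] [VP [VP [VP [V questioned]] [Conj or] [VP [VP [V gave] [NP [Pron he]]] [PP [P with] [NP [Pron he]]]]] [PP [P with] [NP [Pron she]]]]]
The trees differ in how a recursive rule is bracketed over the same span.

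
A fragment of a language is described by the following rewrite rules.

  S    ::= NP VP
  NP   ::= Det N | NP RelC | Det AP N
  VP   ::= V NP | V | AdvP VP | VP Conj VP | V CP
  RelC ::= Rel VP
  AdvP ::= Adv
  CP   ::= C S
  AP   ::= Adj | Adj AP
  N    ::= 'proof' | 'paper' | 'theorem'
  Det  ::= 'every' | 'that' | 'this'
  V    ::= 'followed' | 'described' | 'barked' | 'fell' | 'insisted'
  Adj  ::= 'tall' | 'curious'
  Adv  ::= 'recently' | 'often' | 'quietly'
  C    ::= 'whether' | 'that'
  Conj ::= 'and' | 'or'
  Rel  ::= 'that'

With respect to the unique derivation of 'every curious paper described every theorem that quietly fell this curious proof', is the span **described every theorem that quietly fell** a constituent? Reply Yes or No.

[S [NP [Det every] [AP [Adj curious]] [N paper]] [VP [V described] [NP [NP [Det every] [N theorem]] [RelC [Rel that] [VP [AdvP [Adv quietly]] [VP [V fell] [NP [Det this] [AP [Adj curious]] [N proof]]]]]]]]
The smallest constituent containing 'described every theorem that quietly fell' is the VP spanning 'described every theorem that quietly fell this curious proof'; no single node in the tree dominates exactly the given words.

No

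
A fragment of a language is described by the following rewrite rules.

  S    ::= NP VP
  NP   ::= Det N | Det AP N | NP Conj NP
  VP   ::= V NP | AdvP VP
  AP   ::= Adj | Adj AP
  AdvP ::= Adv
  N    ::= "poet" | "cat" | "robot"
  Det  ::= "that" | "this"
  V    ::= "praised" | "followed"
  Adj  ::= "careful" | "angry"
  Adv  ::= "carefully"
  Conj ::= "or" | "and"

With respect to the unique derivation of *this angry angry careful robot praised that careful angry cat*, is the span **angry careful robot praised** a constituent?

No

[S [NP [Det this] [AP [Adj angry] [AP [Adj angry] [AP [Adj careful]]]] [N robot]] [VP [V praised] [NP [Det that] [AP [Adj careful] [AP [Adj angry]]] [N cat]]]]
The smallest constituent containing 'angry careful robot praised' is the S spanning 'this angry angry careful robot praised that careful angry cat'; no single node in the tree dominates exactly the given words.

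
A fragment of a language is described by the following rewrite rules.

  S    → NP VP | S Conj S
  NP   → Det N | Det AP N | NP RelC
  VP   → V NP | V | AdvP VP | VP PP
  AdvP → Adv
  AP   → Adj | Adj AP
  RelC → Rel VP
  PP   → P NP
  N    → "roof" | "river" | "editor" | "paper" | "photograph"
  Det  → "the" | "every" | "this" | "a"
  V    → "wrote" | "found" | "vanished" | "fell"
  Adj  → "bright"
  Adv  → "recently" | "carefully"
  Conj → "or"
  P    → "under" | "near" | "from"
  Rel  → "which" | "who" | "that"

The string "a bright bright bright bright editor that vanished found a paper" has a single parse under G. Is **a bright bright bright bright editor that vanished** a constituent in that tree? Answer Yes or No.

[S [NP [NP [Det a] [AP [Adj bright] [AP [Adj bright] [AP [Adj bright] [AP [Adj bright]]]]] [N editor]] [RelC [Rel that] [VP [V vanished]]]] [VP [V found] [NP [Det a] [N paper]]]]
The words 'a bright bright bright bright editor that vanished' are exhaustively dominated by a single NP node (built by NP → NP RelC), so they form a constituent.

Yes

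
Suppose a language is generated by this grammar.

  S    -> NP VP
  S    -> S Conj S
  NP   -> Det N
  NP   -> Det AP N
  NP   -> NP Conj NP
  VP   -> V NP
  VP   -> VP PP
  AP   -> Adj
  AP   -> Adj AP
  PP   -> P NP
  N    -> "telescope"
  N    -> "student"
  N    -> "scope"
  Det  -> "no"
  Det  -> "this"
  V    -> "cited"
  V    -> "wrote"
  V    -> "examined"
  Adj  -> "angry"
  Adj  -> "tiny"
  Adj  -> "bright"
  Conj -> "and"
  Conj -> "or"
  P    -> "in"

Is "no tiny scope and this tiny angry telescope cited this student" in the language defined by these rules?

[S [NP [NP [Det no] [AP [Adj tiny]] [N scope]] [Conj and] [NP [Det this] [AP [Adj tiny] [AP [Adj angry]]] [N telescope]]] [VP [V cited] [NP [Det this] [N student]]]]
The bracketing above is licensed at every node by one of the given productions, with S at the root.

Grammatical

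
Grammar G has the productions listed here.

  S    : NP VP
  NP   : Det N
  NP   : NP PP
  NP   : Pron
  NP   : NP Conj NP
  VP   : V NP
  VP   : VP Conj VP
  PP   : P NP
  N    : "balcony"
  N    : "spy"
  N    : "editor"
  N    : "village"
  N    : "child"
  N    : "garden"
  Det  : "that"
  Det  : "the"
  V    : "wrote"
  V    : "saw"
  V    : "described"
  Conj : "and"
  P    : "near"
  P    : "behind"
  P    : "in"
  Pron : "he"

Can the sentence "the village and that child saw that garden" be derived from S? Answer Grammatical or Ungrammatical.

[S [NP [NP [Det the] [N village]] [Conj and] [NP [Det that] [N child]]] [VP [V saw] [NP [Det that] [N garden]]]]
Every word is introduced by a lexical rule and the phrasal rules combine the resulting categories into a single S.

Grammatical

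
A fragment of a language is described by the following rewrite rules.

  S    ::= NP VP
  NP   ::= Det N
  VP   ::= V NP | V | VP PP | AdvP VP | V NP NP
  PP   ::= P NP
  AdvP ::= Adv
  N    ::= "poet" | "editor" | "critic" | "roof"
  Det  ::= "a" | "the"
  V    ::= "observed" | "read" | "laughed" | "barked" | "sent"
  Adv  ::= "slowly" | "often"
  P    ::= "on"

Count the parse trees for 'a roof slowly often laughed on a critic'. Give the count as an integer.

Two of the 3 distinct bracketings:
[S [NP [Det a] [N roof]] [VP [VP [AdvP [Adv slowly]] [VP [AdvP [Adv often]] [VP [V laughed]]]] [PP [P on] [NP [Det a] [N critic]]]]]
[S [NP [Det a] [N roof]] [VP [AdvP [Adv slowly]] [VP [VP [AdvP [Adv often]] [VP [V laughed]]] [PP [P on] [NP [Det a] [N critic]]]]]]
The trees differ in how a recursive rule is bracketed over the same span.

3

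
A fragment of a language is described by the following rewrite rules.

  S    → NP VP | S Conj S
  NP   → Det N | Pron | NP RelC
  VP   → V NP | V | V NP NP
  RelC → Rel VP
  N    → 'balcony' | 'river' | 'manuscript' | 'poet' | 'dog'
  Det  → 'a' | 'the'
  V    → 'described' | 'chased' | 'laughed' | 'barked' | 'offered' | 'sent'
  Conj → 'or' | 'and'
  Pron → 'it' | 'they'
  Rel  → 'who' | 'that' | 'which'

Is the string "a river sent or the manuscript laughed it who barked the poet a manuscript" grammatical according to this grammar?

[S [S [NP [Det a] [N river]] [VP [V sent]]] [Conj or] [S [NP [Det the] [N manuscript]] [VP [V laughed] [NP [NP [Pron it]] [RelC [Rel who] [VP [V barked] [NP [Det the] [N poet]] [NP [Det a] [N manuscript]]]]]]]]
Each bracket corresponds to one application of a listed rule, so the string is derivable from S.

Grammatical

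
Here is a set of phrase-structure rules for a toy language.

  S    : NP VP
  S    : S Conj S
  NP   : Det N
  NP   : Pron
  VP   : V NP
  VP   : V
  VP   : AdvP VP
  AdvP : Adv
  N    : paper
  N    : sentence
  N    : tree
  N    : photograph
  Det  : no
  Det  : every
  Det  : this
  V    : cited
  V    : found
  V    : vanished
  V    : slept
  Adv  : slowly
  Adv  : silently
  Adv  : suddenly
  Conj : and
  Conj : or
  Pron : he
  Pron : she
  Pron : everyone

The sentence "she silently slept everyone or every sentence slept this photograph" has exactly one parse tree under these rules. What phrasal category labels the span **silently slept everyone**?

VP

S
  S
    NP
      Pron: she
    VP
      AdvP
        Adv: silently
      VP
        V: slept
        NP
          Pron: everyone
  Conj: or
  S
    NP
      Det: every
      N: sentence
    VP
      V: slept
      NP
        Det: this
        N: photograph
The span 'silently slept everyone' is the VP node built by VP → AdvP VP.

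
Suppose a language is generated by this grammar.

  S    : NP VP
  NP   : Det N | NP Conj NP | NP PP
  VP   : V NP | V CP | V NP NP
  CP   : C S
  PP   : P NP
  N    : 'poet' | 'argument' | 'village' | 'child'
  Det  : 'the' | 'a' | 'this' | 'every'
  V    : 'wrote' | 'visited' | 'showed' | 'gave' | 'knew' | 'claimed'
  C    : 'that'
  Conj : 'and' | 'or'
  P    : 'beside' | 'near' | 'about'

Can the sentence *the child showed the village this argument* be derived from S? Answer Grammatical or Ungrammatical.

Grammatical

S
  NP
    Det: the
    N: child
  VP
    V: showed
    NP
      Det: the
      N: village
    NP
      Det: this
      N: argument
Every word is introduced by a lexical rule and the phrasal rules combine the resulting categories into a single S.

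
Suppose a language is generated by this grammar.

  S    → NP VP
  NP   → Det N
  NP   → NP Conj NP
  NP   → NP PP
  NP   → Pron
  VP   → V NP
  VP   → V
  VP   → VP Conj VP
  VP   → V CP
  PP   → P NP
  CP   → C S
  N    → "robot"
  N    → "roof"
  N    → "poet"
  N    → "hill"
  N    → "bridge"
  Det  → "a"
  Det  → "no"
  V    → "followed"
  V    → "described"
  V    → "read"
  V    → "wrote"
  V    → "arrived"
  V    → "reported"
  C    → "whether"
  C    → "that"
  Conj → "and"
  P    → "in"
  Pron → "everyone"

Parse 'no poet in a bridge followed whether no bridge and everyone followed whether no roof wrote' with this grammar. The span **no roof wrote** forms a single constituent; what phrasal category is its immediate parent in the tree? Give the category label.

CP

S
  NP
    NP
      Det: no
      N: poet
    PP
      P: in
      NP
        Det: a
        N: bridge
  VP
    V: followed
    CP
      C: whether
      S
        NP
          NP
            Det: no
            N: bridge
          Conj: and
          NP
            Pron: everyone
        VP
          V: followed
          CP
            C: whether
            S
              NP
                Det: no
                N: roof
              VP
                V: wrote
The span 'no roof wrote' is the S node built by S → NP VP.
Its mother is the CP built by CP → C S.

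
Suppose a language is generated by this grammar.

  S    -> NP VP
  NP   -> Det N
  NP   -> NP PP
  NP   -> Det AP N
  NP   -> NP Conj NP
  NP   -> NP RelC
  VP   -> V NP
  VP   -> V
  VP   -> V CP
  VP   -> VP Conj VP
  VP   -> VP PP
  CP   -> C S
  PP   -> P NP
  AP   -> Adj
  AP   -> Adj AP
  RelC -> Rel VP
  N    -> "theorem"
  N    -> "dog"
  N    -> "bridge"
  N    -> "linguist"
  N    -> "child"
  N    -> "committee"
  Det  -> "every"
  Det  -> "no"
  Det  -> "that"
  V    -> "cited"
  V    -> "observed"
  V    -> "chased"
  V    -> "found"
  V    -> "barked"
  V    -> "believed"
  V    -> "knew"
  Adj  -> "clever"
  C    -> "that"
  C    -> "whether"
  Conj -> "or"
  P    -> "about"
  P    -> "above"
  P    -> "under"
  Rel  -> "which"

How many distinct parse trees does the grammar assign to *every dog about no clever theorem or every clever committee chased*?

2

The two bracketings:
[S [NP [NP [Det every] [N dog]] [PP [P about] [NP [NP [Det no] [AP [Adj clever]] [N theorem]] [Conj or] [NP [Det every] [AP [Adj clever]] [N committee]]]]] [VP [V chased]]]
[S [NP [NP [NP [Det every] [N dog]] [PP [P about] [NP [Det no] [AP [Adj clever]] [N theorem]]]] [Conj or] [NP [Det every] [AP [Adj clever]] [N committee]]] [VP [V chased]]]
The trees differ in how a recursive rule is bracketed over the same span.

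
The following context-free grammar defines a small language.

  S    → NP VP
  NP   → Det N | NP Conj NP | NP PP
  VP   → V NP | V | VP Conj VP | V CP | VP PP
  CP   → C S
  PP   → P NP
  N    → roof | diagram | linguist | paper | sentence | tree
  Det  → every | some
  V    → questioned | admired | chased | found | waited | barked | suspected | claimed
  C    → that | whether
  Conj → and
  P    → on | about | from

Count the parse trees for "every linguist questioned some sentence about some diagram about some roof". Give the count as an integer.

5

Two of the 5 distinct bracketings:
[S [NP [Det every] [N linguist]] [VP [V questioned] [NP [NP [Det some] [N sentence]] [PP [P about] [NP [NP [Det some] [N diagram]] [PP [P about] [NP [Det some] [N roof]]]]]]]]
[S [NP [Det every] [N linguist]] [VP [V questioned] [NP [NP [NP [Det some] [N sentence]] [PP [P about] [NP [Det some] [N diagram]]]] [PP [P about] [NP [Det some] [N roof]]]]]]
The trees differ in how a recursive rule is bracketed over the same span.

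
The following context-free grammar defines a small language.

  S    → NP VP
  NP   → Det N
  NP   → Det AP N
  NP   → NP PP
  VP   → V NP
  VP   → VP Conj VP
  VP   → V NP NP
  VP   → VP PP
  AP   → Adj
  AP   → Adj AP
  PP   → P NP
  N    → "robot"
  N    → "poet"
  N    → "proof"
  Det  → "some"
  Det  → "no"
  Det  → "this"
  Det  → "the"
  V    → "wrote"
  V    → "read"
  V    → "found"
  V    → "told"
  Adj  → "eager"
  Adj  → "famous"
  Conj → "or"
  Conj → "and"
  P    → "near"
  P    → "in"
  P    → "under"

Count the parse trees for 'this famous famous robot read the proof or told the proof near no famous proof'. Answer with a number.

Two of the 3 distinct bracketings:
[S [NP [Det this] [AP [Adj famous] [AP [Adj famous]]] [N robot]] [VP [VP [V read] [NP [Det the] [N proof]]] [Conj or] [VP [V told] [NP [NP [Det the] [N proof]] [PP [P near] [NP [Det no] [AP [Adj famous]] [N proof]]]]]]]
[S [NP [Det this] [AP [Adj famous] [AP [Adj famous]]] [N robot]] [VP [VP [V read] [NP [Det the] [N proof]]] [Conj or] [VP [VP [V told] [NP [Det the] [N proof]]] [PP [P near] [NP [Det no] [AP [Adj famous]] [N proof]]]]]]
The difference turns on whether NP → NP PP is used at the relevant span, versus an alternative expansion of NP.

3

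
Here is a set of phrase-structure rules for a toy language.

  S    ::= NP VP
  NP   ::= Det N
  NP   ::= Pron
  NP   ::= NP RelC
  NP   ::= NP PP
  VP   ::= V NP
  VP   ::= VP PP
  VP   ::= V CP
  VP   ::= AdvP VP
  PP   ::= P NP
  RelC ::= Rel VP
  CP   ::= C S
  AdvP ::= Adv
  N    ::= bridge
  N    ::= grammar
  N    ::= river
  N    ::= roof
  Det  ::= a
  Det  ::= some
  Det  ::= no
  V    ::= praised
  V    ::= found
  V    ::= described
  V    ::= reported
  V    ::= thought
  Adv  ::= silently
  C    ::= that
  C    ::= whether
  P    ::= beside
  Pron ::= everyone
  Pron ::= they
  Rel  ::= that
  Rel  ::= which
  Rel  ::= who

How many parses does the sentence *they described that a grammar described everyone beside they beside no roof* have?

9

Two of the 9 distinct bracketings:
[S [NP [Pron they]] [VP [VP [V described] [CP [C that] [S [NP [Det a] [N grammar]] [VP [V described] [NP [Pron everyone]]]]]] [PP [P beside] [NP [NP [Pron they]] [PP [P beside] [NP [Det no] [N roof]]]]]]]
[S [NP [Pron they]] [VP [VP [VP [V described] [CP [C that] [S [NP [Det a] [N grammar]] [VP [V described] [NP [Pron everyone]]]]]] [PP [P beside] [NP [Pron they]]]] [PP [P beside] [NP [Det no] [N roof]]]]]
The difference turns on whether NP → NP PP is used at the relevant span, versus an alternative expansion of NP.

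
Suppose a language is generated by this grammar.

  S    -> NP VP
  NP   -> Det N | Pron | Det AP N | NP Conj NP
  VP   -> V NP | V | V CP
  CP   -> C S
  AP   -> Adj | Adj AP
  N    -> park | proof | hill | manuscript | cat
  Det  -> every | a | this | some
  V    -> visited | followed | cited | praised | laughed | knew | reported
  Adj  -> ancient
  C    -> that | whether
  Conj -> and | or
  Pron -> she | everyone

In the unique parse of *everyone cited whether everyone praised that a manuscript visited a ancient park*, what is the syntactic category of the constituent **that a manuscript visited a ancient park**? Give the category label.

CP

S
  NP
    Pron: everyone
  VP
    V: cited
    CP
      C: whether
      S
        NP
          Pron: everyone
        VP
          V: praised
          CP
            C: that
            S
              NP
                Det: a
                N: manuscript
              VP
                V: visited
                NP
                  Det: a
                  AP
                    Adj: ancient
                  N: park
The span 'that a manuscript visited a ancient park' is the CP node built by CP → C S.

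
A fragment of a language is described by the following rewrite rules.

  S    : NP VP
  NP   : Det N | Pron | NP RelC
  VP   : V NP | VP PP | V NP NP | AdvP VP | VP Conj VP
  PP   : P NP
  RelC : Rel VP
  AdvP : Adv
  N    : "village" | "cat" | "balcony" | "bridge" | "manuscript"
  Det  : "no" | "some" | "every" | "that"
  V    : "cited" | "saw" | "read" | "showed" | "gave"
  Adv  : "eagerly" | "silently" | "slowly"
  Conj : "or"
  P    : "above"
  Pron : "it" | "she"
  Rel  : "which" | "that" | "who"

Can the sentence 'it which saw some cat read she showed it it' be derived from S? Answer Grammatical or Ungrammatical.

Ungrammatical

For S → NP VP, every NP-prefix leaves a non-VP remainder: after 'it' the remainder is not a VP; after 'it which saw some cat' the remainder is not a VP.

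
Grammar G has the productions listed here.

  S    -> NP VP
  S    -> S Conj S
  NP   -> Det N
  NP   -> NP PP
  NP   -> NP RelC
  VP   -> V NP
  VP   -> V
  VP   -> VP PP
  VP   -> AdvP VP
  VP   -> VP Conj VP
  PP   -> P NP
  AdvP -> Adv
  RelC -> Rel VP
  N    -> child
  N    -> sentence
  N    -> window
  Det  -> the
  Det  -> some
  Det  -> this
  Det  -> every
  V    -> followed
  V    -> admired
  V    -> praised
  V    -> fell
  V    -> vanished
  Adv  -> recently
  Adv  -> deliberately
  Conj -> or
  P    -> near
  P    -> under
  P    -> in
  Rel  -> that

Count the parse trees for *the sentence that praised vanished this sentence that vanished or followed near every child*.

Two of the 6 distinct bracketings:
[S [NP [NP [Det the] [N sentence]] [RelC [Rel that] [VP [V praised]]]] [VP [V vanished] [NP [NP [NP [Det this] [N sentence]] [RelC [Rel that] [VP [VP [V vanished]] [Conj or] [VP [V followed]]]]] [PP [P near] [NP [Det every] [N child]]]]]]
[S [NP [NP [Det the] [N sentence]] [RelC [Rel that] [VP [V praised]]]] [VP [V vanished] [NP [NP [Det this] [N sentence]] [RelC [Rel that] [VP [VP [VP [V vanished]] [Conj or] [VP [V followed]]] [PP [P near] [NP [Det every] [N child]]]]]]]]
The difference turns on whether NP → NP PP is used at the relevant span, versus an alternative expansion of NP.

6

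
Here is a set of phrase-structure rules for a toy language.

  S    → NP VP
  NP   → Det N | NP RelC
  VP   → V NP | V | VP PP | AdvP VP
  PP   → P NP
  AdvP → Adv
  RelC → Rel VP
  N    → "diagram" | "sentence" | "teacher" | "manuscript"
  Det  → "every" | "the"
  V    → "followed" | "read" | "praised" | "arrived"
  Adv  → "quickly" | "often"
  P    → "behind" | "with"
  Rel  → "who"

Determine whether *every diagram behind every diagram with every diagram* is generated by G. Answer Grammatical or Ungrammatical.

For S → NP VP, the only prefix that parses as NP is 'every diagram', but the remainder 'behind every diagram with every diagram' is not a VP under these rules.

Ungrammatical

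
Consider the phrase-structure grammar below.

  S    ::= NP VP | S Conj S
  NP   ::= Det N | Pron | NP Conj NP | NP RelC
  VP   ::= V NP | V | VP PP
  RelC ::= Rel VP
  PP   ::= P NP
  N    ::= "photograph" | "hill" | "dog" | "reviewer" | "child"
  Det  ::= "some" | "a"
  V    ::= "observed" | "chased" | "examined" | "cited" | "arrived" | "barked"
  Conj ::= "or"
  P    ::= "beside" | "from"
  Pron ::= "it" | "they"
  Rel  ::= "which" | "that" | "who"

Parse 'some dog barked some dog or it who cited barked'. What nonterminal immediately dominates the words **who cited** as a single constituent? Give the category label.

[S [S [NP [Det some] [N dog]] [VP [V barked] [NP [Det some] [N dog]]]] [Conj or] [S [NP [NP [Pron it]] [RelC [Rel who] [VP [V cited]]]] [VP [V barked]]]]
The span 'who cited' is the RelC node built by RelC → Rel VP.

RelC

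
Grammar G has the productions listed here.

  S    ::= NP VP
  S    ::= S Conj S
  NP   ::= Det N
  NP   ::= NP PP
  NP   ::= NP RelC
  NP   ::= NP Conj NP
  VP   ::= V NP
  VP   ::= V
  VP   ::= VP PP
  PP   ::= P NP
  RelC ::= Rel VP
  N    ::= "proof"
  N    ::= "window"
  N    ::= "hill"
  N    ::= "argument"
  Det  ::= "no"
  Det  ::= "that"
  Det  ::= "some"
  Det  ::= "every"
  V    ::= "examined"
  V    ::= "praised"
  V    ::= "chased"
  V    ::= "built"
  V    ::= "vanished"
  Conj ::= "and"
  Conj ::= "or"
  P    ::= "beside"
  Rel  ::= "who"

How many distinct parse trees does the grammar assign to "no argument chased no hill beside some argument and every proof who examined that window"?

7

Two of the 7 distinct bracketings:
[S [NP [Det no] [N argument]] [VP [V chased] [NP [NP [Det no] [N hill]] [PP [P beside] [NP [NP [NP [Det some] [N argument]] [Conj and] [NP [Det every] [N proof]]] [RelC [Rel who] [VP [V examined] [NP [Det that] [N window]]]]]]]]]
[S [NP [Det no] [N argument]] [VP [V chased] [NP [NP [Det no] [N hill]] [PP [P beside] [NP [NP [Det some] [N argument]] [Conj and] [NP [NP [Det every] [N proof]] [RelC [Rel who] [VP [V examined] [NP [Det that] [N window]]]]]]]]]]
The trees differ in how a recursive rule is bracketed over the same span.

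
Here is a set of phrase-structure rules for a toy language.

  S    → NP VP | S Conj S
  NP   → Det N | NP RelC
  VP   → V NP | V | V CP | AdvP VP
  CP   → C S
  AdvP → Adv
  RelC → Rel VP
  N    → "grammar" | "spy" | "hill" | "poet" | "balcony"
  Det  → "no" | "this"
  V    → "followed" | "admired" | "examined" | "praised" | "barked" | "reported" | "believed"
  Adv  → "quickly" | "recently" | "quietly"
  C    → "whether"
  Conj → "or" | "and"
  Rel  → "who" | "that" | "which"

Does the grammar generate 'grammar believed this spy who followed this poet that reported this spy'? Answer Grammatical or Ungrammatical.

For S → NP VP, no prefix of the string parses as an NP. The alternative S rule S → S Conj S likewise has no satisfying split.

Ungrammatical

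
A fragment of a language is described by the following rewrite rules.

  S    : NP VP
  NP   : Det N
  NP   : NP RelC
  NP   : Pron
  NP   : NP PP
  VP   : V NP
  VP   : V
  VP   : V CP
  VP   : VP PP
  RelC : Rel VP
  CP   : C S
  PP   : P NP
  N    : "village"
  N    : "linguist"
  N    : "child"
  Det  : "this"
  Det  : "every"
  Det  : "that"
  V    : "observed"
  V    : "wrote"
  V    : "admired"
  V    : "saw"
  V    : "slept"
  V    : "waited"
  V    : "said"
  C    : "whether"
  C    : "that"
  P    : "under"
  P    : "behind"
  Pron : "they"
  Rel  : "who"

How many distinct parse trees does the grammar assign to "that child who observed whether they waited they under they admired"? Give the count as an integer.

Two of the 4 distinct bracketings:
[S [NP [NP [Det that] [N child]] [RelC [Rel who] [VP [V observed] [CP [C whether] [S [NP [Pron they]] [VP [V waited] [NP [NP [Pron they]] [PP [P under] [NP [Pron they]]]]]]]]]] [VP [V admired]]]
[S [NP [NP [Det that] [N child]] [RelC [Rel who] [VP [V observed] [CP [C whether] [S [NP [Pron they]] [VP [VP [V waited] [NP [Pron they]]] [PP [P under] [NP [Pron they]]]]]]]]] [VP [V admired]]]
The difference turns on whether NP → NP PP is used at the relevant span, versus an alternative expansion of NP.

4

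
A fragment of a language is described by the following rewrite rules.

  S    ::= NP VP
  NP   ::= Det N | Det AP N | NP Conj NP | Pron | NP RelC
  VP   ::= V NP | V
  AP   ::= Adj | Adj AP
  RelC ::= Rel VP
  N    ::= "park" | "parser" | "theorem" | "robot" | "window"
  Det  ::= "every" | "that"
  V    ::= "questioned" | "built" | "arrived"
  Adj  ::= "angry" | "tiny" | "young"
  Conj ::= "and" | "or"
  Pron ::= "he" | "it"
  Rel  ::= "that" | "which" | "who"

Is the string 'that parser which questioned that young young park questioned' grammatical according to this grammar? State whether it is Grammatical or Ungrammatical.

Grammatical

[S [NP [NP [Det that] [N parser]] [RelC [Rel which] [VP [V questioned] [NP [Det that] [AP [Adj young] [AP [Adj young]]] [N park]]]]] [VP [V questioned]]]
Each bracket corresponds to one application of a listed rule, so the string is derivable from S.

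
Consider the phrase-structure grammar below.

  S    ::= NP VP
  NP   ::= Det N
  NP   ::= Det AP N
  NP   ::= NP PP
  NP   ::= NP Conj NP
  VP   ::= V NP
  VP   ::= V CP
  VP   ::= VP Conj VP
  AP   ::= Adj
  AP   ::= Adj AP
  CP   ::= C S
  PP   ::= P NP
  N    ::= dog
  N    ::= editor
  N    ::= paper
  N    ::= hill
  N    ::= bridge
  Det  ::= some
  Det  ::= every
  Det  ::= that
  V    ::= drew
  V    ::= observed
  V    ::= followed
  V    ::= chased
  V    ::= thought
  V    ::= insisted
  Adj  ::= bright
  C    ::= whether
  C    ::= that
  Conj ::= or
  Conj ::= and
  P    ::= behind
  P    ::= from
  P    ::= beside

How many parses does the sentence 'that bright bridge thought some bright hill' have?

[S [NP [Det that] [AP [Adj bright]] [N bridge]] [VP [V thought] [NP [Det some] [AP [Adj bright]] [N hill]]]]
No rule offers an alternative attachment or grouping for any span, so this is the only derivation.

1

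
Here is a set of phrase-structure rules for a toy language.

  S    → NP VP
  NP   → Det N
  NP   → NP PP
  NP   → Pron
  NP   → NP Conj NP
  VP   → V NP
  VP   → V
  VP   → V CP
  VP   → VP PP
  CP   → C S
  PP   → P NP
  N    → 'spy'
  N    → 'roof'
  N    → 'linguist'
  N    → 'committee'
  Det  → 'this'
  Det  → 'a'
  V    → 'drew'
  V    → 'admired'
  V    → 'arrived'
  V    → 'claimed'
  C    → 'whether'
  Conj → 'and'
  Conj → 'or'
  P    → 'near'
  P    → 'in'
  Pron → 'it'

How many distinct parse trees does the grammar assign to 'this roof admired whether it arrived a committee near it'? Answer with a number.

3

Two of the 3 distinct bracketings:
[S [NP [Det this] [N roof]] [VP [V admired] [CP [C whether] [S [NP [Pron it]] [VP [V arrived] [NP [NP [Det a] [N committee]] [PP [P near] [NP [Pron it]]]]]]]]]
[S [NP [Det this] [N roof]] [VP [V admired] [CP [C whether] [S [NP [Pron it]] [VP [VP [V arrived] [NP [Det a] [N committee]]] [PP [P near] [NP [Pron it]]]]]]]]
The difference turns on whether NP → NP PP is used at the relevant span, versus an alternative expansion of NP.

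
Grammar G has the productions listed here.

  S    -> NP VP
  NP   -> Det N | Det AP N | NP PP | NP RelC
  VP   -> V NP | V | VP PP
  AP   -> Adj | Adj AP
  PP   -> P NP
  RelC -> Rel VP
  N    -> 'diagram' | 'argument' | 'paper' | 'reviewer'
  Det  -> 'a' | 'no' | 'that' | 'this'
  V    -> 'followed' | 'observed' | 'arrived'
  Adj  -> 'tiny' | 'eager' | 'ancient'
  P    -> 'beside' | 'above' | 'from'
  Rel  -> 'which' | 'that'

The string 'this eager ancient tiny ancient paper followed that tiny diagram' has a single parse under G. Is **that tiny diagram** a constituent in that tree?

[S [NP [Det this] [AP [Adj eager] [AP [Adj ancient] [AP [Adj tiny] [AP [Adj ancient]]]]] [N paper]] [VP [V followed] [NP [Det that] [AP [Adj tiny]] [N diagram]]]]
The words 'that tiny diagram' are exhaustively dominated by a single NP node (built by NP → Det AP N), so they form a constituent.

Yes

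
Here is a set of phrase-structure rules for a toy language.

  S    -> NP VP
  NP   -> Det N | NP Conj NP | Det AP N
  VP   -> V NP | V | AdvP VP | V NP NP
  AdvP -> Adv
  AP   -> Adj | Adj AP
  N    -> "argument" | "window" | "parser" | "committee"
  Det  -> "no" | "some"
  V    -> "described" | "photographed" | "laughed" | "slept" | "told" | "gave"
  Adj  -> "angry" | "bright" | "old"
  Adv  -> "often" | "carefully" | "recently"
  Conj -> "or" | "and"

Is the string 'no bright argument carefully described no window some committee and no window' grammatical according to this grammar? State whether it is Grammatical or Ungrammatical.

Grammatical

[S [NP [Det no] [AP [Adj bright]] [N argument]] [VP [AdvP [Adv carefully]] [VP [V described] [NP [Det no] [N window]] [NP [NP [Det some] [N committee]] [Conj and] [NP [Det no] [N window]]]]]]
The bracketing above is licensed at every node by one of the given productions, with S at the root.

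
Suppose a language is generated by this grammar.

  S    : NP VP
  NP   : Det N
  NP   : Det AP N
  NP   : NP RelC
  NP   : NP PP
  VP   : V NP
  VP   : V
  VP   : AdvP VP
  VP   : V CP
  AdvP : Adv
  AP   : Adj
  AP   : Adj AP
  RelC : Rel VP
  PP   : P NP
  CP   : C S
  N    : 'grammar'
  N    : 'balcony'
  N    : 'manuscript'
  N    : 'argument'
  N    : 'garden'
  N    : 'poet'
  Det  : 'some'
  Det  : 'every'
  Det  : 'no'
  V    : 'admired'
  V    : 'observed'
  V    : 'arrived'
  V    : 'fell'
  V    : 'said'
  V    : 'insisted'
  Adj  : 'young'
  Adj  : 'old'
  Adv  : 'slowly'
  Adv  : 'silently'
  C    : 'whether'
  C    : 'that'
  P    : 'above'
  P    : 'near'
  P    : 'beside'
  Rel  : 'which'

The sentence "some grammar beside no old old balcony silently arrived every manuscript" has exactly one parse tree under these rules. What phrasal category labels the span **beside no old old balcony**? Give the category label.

[S [NP [NP [Det some] [N grammar]] [PP [P beside] [NP [Det no] [AP [Adj old] [AP [Adj old]]] [N balcony]]]] [VP [AdvP [Adv silently]] [VP [V arrived] [NP [Det every] [N manuscript]]]]]
The span 'beside no old old balcony' is the PP node built by PP → P NP.

PP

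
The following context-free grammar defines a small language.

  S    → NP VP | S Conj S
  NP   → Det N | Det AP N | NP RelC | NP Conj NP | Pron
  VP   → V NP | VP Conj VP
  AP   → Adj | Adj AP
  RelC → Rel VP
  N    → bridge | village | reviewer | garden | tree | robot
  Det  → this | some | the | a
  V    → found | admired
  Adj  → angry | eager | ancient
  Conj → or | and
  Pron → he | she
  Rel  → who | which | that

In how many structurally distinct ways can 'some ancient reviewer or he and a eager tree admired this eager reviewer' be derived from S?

The two bracketings:
[S [NP [NP [Det some] [AP [Adj ancient]] [N reviewer]] [Conj or] [NP [NP [Pron he]] [Conj and] [NP [Det a] [AP [Adj eager]] [N tree]]]] [VP [V admired] [NP [Det this] [AP [Adj eager]] [N reviewer]]]]
[S [NP [NP [NP [Det some] [AP [Adj ancient]] [N reviewer]] [Conj or] [NP [Pron he]]] [Conj and] [NP [Det a] [AP [Adj eager]] [N tree]]] [VP [V admired] [NP [Det this] [AP [Adj eager]] [N reviewer]]]]
The trees differ in how a recursive rule is bracketed over the same span.

2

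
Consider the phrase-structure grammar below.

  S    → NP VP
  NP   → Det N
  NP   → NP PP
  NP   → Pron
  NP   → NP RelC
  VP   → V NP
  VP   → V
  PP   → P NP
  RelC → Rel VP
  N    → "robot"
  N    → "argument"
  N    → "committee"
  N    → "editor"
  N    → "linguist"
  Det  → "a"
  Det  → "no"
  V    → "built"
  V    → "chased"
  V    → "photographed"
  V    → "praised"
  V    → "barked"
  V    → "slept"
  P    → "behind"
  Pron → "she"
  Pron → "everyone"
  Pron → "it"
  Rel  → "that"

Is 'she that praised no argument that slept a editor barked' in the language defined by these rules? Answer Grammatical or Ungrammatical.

S
  NP
    NP
      Pron: she
    RelC
      Rel: that
      VP
        V: praised
        NP
          NP
            Det: no
            N: argument
          RelC
            Rel: that
            VP
              V: slept
              NP
                Det: a
                N: editor
  VP
    V: barked
The bracketing above is licensed at every node by one of the given productions, with S at the root.

Grammatical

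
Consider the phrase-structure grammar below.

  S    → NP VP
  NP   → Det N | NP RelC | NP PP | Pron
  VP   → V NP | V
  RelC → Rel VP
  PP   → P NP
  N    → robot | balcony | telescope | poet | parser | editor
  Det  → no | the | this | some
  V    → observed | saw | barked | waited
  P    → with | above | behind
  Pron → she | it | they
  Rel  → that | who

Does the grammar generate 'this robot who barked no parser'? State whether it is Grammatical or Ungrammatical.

For S → NP VP, every NP-prefix leaves a non-VP remainder: after 'this robot' the remainder is not a VP; after 'this robot who barked' the remainder is not a VP.

Ungrammatical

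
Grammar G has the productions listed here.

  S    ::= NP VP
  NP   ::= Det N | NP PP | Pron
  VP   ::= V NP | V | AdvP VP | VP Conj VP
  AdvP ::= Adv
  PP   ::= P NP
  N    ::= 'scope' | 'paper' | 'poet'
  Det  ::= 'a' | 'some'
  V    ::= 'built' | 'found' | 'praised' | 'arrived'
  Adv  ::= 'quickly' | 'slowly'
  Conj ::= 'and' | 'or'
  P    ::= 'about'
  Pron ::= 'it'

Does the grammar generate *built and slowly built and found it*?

For S → NP VP, no prefix of the string parses as an NP.

Ungrammatical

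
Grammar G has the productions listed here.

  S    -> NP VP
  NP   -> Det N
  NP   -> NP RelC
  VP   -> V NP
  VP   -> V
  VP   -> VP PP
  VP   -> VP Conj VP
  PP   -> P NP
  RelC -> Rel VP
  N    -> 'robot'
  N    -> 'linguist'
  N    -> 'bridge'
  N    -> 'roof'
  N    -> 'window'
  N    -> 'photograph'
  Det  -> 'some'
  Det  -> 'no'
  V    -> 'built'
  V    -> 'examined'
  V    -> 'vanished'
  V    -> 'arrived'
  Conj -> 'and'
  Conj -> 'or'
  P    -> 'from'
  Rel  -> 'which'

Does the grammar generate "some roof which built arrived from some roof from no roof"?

Grammatical

S
  NP
    NP
      Det: some
      N: roof
    RelC
      Rel: which
      VP
        V: built
  VP
    VP
      VP
        V: arrived
      PP
        P: from
        NP
          Det: some
          N: roof
    PP
      P: from
      NP
        Det: no
        N: roof
Each bracket corresponds to one application of a listed rule, so the string is derivable from S.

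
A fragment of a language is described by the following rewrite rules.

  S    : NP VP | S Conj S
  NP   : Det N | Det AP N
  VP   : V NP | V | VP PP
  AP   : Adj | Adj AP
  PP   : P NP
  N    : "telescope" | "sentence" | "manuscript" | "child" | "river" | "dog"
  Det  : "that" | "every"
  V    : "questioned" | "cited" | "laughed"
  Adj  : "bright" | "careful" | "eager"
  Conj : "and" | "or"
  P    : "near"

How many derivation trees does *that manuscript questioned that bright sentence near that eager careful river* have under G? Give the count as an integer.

[S [NP [Det that] [N manuscript]] [VP [VP [V questioned] [NP [Det that] [AP [Adj bright]] [N sentence]]] [PP [P near] [NP [Det that] [AP [Adj eager] [AP [Adj careful]]] [N river]]]]]
No rule offers an alternative attachment or grouping for any span, so this is the only derivation.

1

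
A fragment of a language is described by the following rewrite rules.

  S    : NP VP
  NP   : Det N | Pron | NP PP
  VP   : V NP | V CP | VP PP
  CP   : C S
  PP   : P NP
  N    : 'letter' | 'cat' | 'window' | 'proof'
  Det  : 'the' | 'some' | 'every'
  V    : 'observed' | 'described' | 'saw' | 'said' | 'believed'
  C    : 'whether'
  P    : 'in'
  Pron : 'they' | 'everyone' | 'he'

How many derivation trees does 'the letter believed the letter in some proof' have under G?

2

The two bracketings:
[S [NP [Det the] [N letter]] [VP [V believed] [NP [NP [Det the] [N letter]] [PP [P in] [NP [Det some] [N proof]]]]]]
[S [NP [Det the] [N letter]] [VP [VP [V believed] [NP [Det the] [N letter]]] [PP [P in] [NP [Det some] [N proof]]]]]
The difference turns on whether NP → NP PP is used at the relevant span, versus an alternative expansion of NP.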